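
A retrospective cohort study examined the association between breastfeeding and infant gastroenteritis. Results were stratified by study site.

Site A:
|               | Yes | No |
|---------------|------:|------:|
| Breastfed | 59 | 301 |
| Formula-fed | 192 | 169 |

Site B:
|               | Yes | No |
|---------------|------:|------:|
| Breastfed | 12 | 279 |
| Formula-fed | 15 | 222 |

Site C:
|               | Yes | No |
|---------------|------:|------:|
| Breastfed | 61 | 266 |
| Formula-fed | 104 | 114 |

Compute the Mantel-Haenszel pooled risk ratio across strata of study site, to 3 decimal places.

RR_MH = Σ(aᵢ·n₀ᵢ/nᵢ) / Σ(cᵢ·n₁ᵢ/nᵢ), with n₁ᵢ = aᵢ+bᵢ (exposed), n₀ᵢ = cᵢ+dᵢ (unexposed), nᵢ = n₁ᵢ+n₀ᵢ.
Stratum 1 (Site A): n₁ = 360, n₀ = 361, n = 721; a·n₀/n = 59·361/721 = 29.5409; c·n₁/n = 192·360/721 = 95.8669
Stratum 2 (Site B): n₁ = 291, n₀ = 237, n = 528; a·n₀/n = 12·237/528 = 5.3864; c·n₁/n = 15·291/528 = 8.2670
Stratum 3 (Site C): n₁ = 327, n₀ = 218, n = 545; a·n₀/n = 61·218/545 = 24.4000; c·n₁/n = 104·327/545 = 62.4000
RR_MH = (29.5409 + 5.3864 + 24.4000) / (95.8669 + 8.2670 + 62.4000) = 59.3273 / 166.5339 = 0.35625

0.356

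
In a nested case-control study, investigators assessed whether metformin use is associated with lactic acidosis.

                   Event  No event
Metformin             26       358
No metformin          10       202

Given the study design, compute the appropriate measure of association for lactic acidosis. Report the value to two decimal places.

Cells: a = 26, b = 358, c = 10, d = 202.
This is a nested case-control study: participants were sampled on outcome status, so risks in the source population cannot be estimated directly — relative risk is not valid here. The odds ratio is the appropriate measure.
OR = (a·d)/(b·c) = (26 × 202) / (358 × 10) = 5252 / 3580 = 1.46704

1.47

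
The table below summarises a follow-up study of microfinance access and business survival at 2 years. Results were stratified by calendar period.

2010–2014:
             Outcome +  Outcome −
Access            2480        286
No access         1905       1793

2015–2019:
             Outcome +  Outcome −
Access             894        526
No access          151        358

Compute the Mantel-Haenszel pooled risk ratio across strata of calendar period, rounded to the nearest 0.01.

1.79

RR_MH = Σ(aᵢ·n₀ᵢ/nᵢ) / Σ(cᵢ·n₁ᵢ/nᵢ), with n₁ᵢ = aᵢ+bᵢ (exposed), n₀ᵢ = cᵢ+dᵢ (unexposed), nᵢ = n₁ᵢ+n₀ᵢ.
Stratum 1 (2010–2014): n₁ = 2766, n₀ = 3698, n = 6464; a·n₀/n = 2480·3698/6464 = 1418.7871; c·n₁/n = 1905·2766/6464 = 815.1655
Stratum 2 (2015–2019): n₁ = 1420, n₀ = 509, n = 1929; a·n₀/n = 894·509/1929 = 235.8974; c·n₁/n = 151·1420/1929 = 111.1560
RR_MH = (1418.7871 + 235.8974) / (815.1655 + 111.1560) = 1654.6845 / 926.3216 = 1.78630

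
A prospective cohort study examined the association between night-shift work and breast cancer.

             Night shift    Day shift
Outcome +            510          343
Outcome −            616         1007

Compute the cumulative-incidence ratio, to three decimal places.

1.783

Reading the table with exposure as columns: a = 510 (Night shift, case), b = 616 (Night shift, non-case), c = 343 (Day shift, case), d = 1007.
Risk in exposed = 510/1126 = 0.45293; risk in unexposed = 343/1350 = 0.25407.
RR = 0.45293 / 0.25407 = 1.78267
The risk among the exposed is 1.78 times that among the unexposed.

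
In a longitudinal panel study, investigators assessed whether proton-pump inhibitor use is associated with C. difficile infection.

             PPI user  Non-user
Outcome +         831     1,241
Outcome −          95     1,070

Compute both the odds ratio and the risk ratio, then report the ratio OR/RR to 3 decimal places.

4.513

Reading the table with exposure as columns: a = 831 (PPI user, case), b = 95 (PPI user, non-case), c = 1241 (Non-user, case), d = 1070.
OR = (831·1070)/(95·1241) = 889170/117895 = 7.54205
Risk in exposed = 831/926 = 0.89741; risk in unexposed = 1241/2311 = 0.53700; RR = 1.67116
OR/RR = 7.54205 / 1.67116 = 4.51306
The outcome is not rare, so the OR lies further from 1 than the RR.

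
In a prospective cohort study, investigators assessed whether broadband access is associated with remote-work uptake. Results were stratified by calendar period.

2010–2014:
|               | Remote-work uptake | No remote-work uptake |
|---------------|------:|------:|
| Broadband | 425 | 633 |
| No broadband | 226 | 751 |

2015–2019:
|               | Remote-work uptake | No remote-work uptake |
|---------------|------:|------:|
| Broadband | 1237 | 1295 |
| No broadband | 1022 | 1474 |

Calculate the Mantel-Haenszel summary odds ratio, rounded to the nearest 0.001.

OR_MH = Σ(aᵢdᵢ/nᵢ) / Σ(bᵢcᵢ/nᵢ), where nᵢ is the stratum total.
Stratum 1 (2010–2014): n = 2035; a·d/n = 425·751/2035 = 156.8428; b·c/n = 633·226/2035 = 70.2988
Stratum 2 (2015–2019): n = 5028; a·d/n = 1237·1474/5028 = 362.6368; b·c/n = 1295·1022/5028 = 263.2239
OR_MH = (156.8428 + 362.6368) / (70.2988 + 263.2239) = 519.4796 / 333.5227 = 1.55755

1.558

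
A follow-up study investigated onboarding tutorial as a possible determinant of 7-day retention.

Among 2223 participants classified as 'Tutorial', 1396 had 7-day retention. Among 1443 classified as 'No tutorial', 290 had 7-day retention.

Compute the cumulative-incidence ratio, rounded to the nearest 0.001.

From the description: a = 1396, b = 827, c = 290, d = 1153.
Risk in exposed = 1396/2223 = 0.62798; risk in unexposed = 290/1443 = 0.20097.
RR = 0.62798 / 0.20097 = 3.12474
The risk among the exposed is 3.12 times that among the unexposed.

3.125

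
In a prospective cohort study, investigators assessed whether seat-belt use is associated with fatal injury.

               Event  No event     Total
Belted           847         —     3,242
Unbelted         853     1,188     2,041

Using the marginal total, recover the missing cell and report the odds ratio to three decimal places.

The missing cell is in the exposed row: 3242 − 847 = 2395.
So a = 847, b = 2395, c = 853, d = 1188.
OR = (a·d)/(b·c) = (847 × 1188) / (2395 × 853) = 1006236 / 2042935 = 0.49254

0.493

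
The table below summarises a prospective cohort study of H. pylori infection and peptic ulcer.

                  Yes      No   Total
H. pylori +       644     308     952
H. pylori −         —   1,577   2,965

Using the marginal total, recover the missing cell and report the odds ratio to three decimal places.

2.376

The missing cell is in the unexposed row: 2965 − 1577 = 1388.
So a = 644, b = 308, c = 1388, d = 1577.
OR = (a·d)/(b·c) = (644 × 1577) / (308 × 1388) = 1015588 / 427504 = 2.37562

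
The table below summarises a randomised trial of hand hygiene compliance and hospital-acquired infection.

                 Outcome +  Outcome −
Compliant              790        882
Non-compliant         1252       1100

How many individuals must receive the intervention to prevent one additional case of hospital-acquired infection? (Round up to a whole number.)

Risk in treated group = 790/1672 = 0.47249; risk in control = 1252/2352 = 0.53231.
Absolute risk reduction = 0.53231 − 0.47249 = 0.05982
NNT = 1 / ARR = 1 / 0.05982 = 16.715 → round up → 17

17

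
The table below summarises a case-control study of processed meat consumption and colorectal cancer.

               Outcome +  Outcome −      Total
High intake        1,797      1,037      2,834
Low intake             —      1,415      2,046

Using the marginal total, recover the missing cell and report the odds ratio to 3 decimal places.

3.886

The missing cell is in the unexposed row: 2046 − 1415 = 631.
So a = 1797, b = 1037, c = 631, d = 1415.
OR = (a·d)/(b·c) = (1797 × 1415) / (1037 × 631) = 2542755 / 654347 = 3.88594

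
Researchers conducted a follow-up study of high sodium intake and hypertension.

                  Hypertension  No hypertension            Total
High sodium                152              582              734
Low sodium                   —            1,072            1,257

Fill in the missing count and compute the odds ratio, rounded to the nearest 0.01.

The missing cell is in the unexposed row: 1257 − 1072 = 185.
So a = 152, b = 582, c = 185, d = 1072.
OR = (a·d)/(b·c) = (152 × 1072) / (582 × 185) = 162944 / 107670 = 1.51336

1.51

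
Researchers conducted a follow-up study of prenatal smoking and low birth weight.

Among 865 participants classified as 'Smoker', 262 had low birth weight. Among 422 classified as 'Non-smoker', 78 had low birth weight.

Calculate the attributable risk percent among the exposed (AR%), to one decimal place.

39.0

From the description: a = 262, b = 603, c = 78, d = 344.
Risk in exposed = 262/865 = 0.30289; risk in unexposed = 78/422 = 0.18483.
RR = 0.30289/0.18483 = 1.63871
AR% = (RR − 1)/RR × 100 = (1.63871 − 1)/1.63871 × 100 = 38.9765%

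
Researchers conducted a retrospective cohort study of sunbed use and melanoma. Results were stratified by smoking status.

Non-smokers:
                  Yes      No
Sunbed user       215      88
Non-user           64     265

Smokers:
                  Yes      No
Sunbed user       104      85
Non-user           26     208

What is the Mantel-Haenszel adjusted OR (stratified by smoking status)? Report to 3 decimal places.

9.995

OR_MH = Σ(aᵢdᵢ/nᵢ) / Σ(bᵢcᵢ/nᵢ), where nᵢ is the stratum total.
Stratum 1 (Non-smokers): n = 632; a·d/n = 215·265/632 = 90.1503; b·c/n = 88·64/632 = 8.9114
Stratum 2 (Smokers): n = 423; a·d/n = 104·208/423 = 51.1395; b·c/n = 85·26/423 = 5.2246
OR_MH = (90.1503 + 51.1395) / (8.9114 + 5.2246) = 141.2898 / 14.1360 = 9.99505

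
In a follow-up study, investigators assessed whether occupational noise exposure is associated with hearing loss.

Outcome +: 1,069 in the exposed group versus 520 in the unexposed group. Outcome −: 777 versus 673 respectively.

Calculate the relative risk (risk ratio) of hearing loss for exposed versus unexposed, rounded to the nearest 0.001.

1.329

From the description: a = 1069, b = 777, c = 520, d = 673.
Risk in exposed = 1069/1846 = 0.57909; risk in unexposed = 520/1193 = 0.43588.
RR = 0.57909 / 0.43588 = 1.32857
The risk among the exposed is 1.33 times that among the unexposed.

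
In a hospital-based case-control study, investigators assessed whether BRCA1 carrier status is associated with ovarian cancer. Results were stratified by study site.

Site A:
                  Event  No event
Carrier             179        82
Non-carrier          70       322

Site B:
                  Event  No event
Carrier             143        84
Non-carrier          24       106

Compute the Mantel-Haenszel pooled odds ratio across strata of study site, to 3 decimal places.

OR_MH = Σ(aᵢdᵢ/nᵢ) / Σ(bᵢcᵢ/nᵢ), where nᵢ is the stratum total.
Stratum 1 (Site A): n = 653; a·d/n = 179·322/653 = 88.2665; b·c/n = 82·70/653 = 8.7902
Stratum 2 (Site B): n = 357; a·d/n = 143·106/357 = 42.4594; b·c/n = 84·24/357 = 5.6471
OR_MH = (88.2665 + 42.4594) / (8.7902 + 5.6471) = 130.7258 / 14.4373 = 9.05476

9.055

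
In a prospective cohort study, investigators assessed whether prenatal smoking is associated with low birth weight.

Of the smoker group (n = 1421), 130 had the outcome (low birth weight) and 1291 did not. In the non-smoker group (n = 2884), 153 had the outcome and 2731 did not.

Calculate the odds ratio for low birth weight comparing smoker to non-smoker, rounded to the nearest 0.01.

1.80

From the description: a = 130, b = 1291, c = 153, d = 2731.
OR = (a·d)/(b·c) = (130 × 2731) / (1291 × 153) = 355030 / 197523 = 1.79741
The odds of low birth weight are about 1.80 times as high in the smoker group.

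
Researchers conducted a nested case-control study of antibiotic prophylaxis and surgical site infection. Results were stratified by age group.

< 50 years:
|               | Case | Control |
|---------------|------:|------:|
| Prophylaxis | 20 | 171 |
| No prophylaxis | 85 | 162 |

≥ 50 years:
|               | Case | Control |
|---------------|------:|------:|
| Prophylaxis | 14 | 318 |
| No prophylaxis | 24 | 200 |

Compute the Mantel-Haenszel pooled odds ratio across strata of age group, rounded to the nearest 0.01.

0.27

OR_MH = Σ(aᵢdᵢ/nᵢ) / Σ(bᵢcᵢ/nᵢ), where nᵢ is the stratum total.
Stratum 1 (< 50 years): n = 438; a·d/n = 20·162/438 = 7.3973; b·c/n = 171·85/438 = 33.1849
Stratum 2 (≥ 50 years): n = 556; a·d/n = 14·200/556 = 5.0360; b·c/n = 318·24/556 = 13.7266
OR_MH = (7.3973 + 5.0360) / (33.1849 + 13.7266) = 12.4332 / 46.9116 = 0.26504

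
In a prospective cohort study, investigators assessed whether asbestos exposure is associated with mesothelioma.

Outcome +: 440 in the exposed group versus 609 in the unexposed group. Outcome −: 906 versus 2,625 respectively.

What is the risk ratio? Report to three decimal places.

From the description: a = 440, b = 906, c = 609, d = 2625.
Risk in exposed = 440/1346 = 0.32689; risk in unexposed = 609/3234 = 0.18831.
RR = 0.32689 / 0.18831 = 1.73592
The risk among the exposed is 1.74 times that among the unexposed.

1.736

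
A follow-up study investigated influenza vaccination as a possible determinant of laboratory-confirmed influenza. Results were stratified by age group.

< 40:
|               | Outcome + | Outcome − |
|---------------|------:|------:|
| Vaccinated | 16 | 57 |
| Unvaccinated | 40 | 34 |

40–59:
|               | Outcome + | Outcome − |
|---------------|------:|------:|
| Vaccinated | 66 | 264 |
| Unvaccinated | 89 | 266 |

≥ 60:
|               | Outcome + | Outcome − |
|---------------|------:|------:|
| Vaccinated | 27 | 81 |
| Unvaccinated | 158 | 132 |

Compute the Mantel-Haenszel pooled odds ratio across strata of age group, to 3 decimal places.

OR_MH = Σ(aᵢdᵢ/nᵢ) / Σ(bᵢcᵢ/nᵢ), where nᵢ is the stratum total.
Stratum 1 (< 40): n = 147; a·d/n = 16·34/147 = 3.7007; b·c/n = 57·40/147 = 15.5102
Stratum 2 (40–59): n = 685; a·d/n = 66·266/685 = 25.6292; b·c/n = 264·89/685 = 34.3007
Stratum 3 (≥ 60): n = 398; a·d/n = 27·132/398 = 8.9548; b·c/n = 81·158/398 = 32.1558
OR_MH = (3.7007 + 25.6292 + 8.9548) / (15.5102 + 34.3007 + 32.1558) = 38.2847 / 81.9667 = 0.46708

0.467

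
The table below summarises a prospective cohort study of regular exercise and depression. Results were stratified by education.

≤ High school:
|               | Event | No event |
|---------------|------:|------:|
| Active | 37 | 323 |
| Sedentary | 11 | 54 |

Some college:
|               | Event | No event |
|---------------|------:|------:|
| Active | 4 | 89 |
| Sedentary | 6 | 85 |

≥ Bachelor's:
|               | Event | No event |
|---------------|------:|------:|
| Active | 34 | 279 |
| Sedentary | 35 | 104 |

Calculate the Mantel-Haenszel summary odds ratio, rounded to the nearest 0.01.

0.44

OR_MH = Σ(aᵢdᵢ/nᵢ) / Σ(bᵢcᵢ/nᵢ), where nᵢ is the stratum total.
Stratum 1 (≤ High school): n = 425; a·d/n = 37·54/425 = 4.7012; b·c/n = 323·11/425 = 8.3600
Stratum 2 (Some college): n = 184; a·d/n = 4·85/184 = 1.8478; b·c/n = 89·6/184 = 2.9022
Stratum 3 (≥ Bachelor's): n = 452; a·d/n = 34·104/452 = 7.8230; b·c/n = 279·35/452 = 21.6040
OR_MH = (4.7012 + 1.8478 + 7.8230) / (8.3600 + 2.9022 + 21.6040) = 14.3720 / 32.8662 = 0.43729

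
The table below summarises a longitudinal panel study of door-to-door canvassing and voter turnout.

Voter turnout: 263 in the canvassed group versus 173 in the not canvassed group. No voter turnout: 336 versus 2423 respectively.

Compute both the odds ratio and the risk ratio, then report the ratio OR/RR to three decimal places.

From the description: a = 263, b = 336, c = 173, d = 2423.
OR = (263·2423)/(336·173) = 637249/58128 = 10.96286
Risk in exposed = 263/599 = 0.43907; risk in unexposed = 173/2596 = 0.06664; RR = 6.58851
OR/RR = 10.96286 / 6.58851 = 1.66393
The outcome is not rare, so the OR lies further from 1 than the RR.

1.664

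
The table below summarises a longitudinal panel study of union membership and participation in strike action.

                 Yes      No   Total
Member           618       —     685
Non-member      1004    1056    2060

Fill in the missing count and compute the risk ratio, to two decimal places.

1.85

The missing cell is in the exposed row: 685 − 618 = 67.
So a = 618, b = 67, c = 1004, d = 1056.
RR = [a/(a+b)] / [c/(c+d)] = (618/685) / (1004/2060) = 0.90219/0.48738 = 1.85111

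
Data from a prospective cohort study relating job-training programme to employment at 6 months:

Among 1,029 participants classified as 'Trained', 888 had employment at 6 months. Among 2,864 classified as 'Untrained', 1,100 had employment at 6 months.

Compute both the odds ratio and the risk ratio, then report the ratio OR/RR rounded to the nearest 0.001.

From the description: a = 888, b = 141, c = 1100, d = 1764.
OR = (888·1764)/(141·1100) = 1566432/155100 = 10.09950
Risk in exposed = 888/1029 = 0.86297; risk in unexposed = 1100/2864 = 0.38408; RR = 2.24687
OR/RR = 10.09950 / 2.24687 = 4.49492
The outcome is not rare, so the OR lies further from 1 than the RR.

4.495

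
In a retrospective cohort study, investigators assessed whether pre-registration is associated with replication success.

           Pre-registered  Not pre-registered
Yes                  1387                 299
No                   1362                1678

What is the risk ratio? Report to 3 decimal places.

3.336

Reading the table with exposure as columns: a = 1387 (Pre-registered, case), b = 1362 (Pre-registered, non-case), c = 299 (Not pre-registered, case), d = 1678.
Risk in exposed = 1387/2749 = 0.50455; risk in unexposed = 299/1977 = 0.15124.
RR = 0.50455 / 0.15124 = 3.33609
The risk among the exposed is 3.34 times that among the unexposed.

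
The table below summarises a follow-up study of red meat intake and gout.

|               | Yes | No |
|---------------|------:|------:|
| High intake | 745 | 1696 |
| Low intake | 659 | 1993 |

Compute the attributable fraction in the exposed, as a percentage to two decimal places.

18.58

Cells: a = 745, b = 1696, c = 659, d = 1993.
Risk in exposed = 745/2441 = 0.30520; risk in unexposed = 659/2652 = 0.24849.
RR = 0.30520/0.24849 = 1.22822
AR% = (RR − 1)/RR × 100 = (1.22822 − 1)/1.22822 × 100 = 18.5814%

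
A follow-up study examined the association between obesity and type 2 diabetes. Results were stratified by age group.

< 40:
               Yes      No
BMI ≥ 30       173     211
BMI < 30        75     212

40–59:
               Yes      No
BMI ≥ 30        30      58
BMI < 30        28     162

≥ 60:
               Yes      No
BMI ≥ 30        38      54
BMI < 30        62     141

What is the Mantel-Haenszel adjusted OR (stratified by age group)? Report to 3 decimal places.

2.215

OR_MH = Σ(aᵢdᵢ/nᵢ) / Σ(bᵢcᵢ/nᵢ), where nᵢ is the stratum total.
Stratum 1 (< 40): n = 671; a·d/n = 173·212/671 = 54.6587; b·c/n = 211·75/671 = 23.5842
Stratum 2 (40–59): n = 278; a·d/n = 30·162/278 = 17.4820; b·c/n = 58·28/278 = 5.8417
Stratum 3 (≥ 60): n = 295; a·d/n = 38·141/295 = 18.1627; b·c/n = 54·62/295 = 11.3492
OR_MH = (54.6587 + 17.4820 + 18.1627) / (23.5842 + 5.8417 + 11.3492) = 90.3034 / 40.7751 = 2.21467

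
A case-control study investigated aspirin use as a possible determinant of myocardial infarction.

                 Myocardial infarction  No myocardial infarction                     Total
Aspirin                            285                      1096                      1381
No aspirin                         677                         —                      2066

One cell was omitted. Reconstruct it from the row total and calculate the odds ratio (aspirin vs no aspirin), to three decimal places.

0.534

The missing cell is in the unexposed row: 2066 − 677 = 1389.
So a = 285, b = 1096, c = 677, d = 1389.
OR = (a·d)/(b·c) = (285 × 1389) / (1096 × 677) = 395865 / 741992 = 0.53352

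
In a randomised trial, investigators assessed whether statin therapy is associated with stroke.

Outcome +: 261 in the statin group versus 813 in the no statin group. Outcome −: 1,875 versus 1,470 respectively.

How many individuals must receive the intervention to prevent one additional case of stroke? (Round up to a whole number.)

Risk in treated group = 261/2136 = 0.12219; risk in control = 813/2283 = 0.35611.
Absolute risk reduction = 0.35611 − 0.12219 = 0.23392
NNT = 1 / ARR = 1 / 0.23392 = 4.275 → round up → 5

5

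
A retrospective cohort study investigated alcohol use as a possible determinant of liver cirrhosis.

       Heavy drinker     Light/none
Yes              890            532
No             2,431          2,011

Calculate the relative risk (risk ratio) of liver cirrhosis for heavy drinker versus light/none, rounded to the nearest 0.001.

Reading the table with exposure as columns: a = 890 (Heavy drinker, case), b = 2431 (Heavy drinker, non-case), c = 532 (Light/none, case), d = 2011.
Risk in exposed = 890/3321 = 0.26799; risk in unexposed = 532/2543 = 0.20920.
RR = 0.26799 / 0.20920 = 1.28102
The risk among the exposed is 1.28 times that among the unexposed.

1.281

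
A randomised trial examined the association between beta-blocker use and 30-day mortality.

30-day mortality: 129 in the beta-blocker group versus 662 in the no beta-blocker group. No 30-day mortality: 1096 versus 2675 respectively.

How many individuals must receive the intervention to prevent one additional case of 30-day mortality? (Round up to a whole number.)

Risk in treated group = 129/1225 = 0.10531; risk in control = 662/3337 = 0.19838.
Absolute risk reduction = 0.19838 − 0.10531 = 0.09308
NNT = 1 / ARR = 1 / 0.09308 = 10.744 → round up → 11

11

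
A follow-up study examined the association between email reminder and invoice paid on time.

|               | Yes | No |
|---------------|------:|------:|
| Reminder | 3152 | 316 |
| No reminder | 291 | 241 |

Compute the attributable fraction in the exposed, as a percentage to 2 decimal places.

Cells: a = 3152, b = 316, c = 291, d = 241.
Risk in exposed = 3152/3468 = 0.90888; risk in unexposed = 291/532 = 0.54699.
RR = 0.90888/0.54699 = 1.66160
AR% = (RR − 1)/RR × 100 = (1.66160 − 1)/1.66160 × 100 = 39.8169%

39.82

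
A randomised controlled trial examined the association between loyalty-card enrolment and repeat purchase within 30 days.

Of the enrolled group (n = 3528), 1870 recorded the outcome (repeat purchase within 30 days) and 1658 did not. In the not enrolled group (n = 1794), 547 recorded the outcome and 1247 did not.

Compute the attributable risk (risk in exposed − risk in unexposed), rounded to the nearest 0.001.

From the description: a = 1870, b = 1658, c = 547, d = 1247.
Risk in exposed = 1870/3528 = 0.530045; risk in unexposed = 547/1794 = 0.304905.
Risk difference = 0.530045 − 0.304905 = 0.225140

0.225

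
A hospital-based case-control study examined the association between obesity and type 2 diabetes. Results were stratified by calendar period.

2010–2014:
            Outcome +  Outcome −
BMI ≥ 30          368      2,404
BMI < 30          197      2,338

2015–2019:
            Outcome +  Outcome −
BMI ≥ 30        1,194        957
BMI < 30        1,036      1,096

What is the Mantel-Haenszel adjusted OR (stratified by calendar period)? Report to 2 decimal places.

OR_MH = Σ(aᵢdᵢ/nᵢ) / Σ(bᵢcᵢ/nᵢ), where nᵢ is the stratum total.
Stratum 1 (2010–2014): n = 5307; a·d/n = 368·2338/5307 = 162.1225; b·c/n = 2404·197/5307 = 89.2384
Stratum 2 (2015–2019): n = 4283; a·d/n = 1194·1096/4283 = 305.5391; b·c/n = 957·1036/4283 = 231.4854
OR_MH = (162.1225 + 305.5391) / (89.2384 + 231.4854) = 467.6616 / 320.7238 = 1.45814

1.46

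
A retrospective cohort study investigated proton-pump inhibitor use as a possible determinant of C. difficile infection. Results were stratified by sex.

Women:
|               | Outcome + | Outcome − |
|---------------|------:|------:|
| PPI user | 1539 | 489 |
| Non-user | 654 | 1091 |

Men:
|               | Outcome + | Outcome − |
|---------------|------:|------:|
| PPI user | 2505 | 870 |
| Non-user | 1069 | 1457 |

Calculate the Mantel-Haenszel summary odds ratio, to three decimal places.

OR_MH = Σ(aᵢdᵢ/nᵢ) / Σ(bᵢcᵢ/nᵢ), where nᵢ is the stratum total.
Stratum 1 (Women): n = 3773; a·d/n = 1539·1091/3773 = 445.0170; b·c/n = 489·654/3773 = 84.7617
Stratum 2 (Men): n = 5901; a·d/n = 2505·1457/5901 = 618.5028; b·c/n = 870·1069/5901 = 157.6055
OR_MH = (445.0170 + 618.5028) / (84.7617 + 157.6055) = 1063.5198 / 242.3672 = 4.38805

4.388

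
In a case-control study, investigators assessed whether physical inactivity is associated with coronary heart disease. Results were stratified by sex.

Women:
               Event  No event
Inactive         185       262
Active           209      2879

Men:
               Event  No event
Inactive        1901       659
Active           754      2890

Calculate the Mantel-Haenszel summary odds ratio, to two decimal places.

10.84

OR_MH = Σ(aᵢdᵢ/nᵢ) / Σ(bᵢcᵢ/nᵢ), where nᵢ is the stratum total.
Stratum 1 (Women): n = 3535; a·d/n = 185·2879/3535 = 150.6690; b·c/n = 262·209/3535 = 15.4902
Stratum 2 (Men): n = 6204; a·d/n = 1901·2890/6204 = 885.5400; b·c/n = 659·754/6204 = 80.0912
OR_MH = (150.6690 + 885.5400) / (15.4902 + 80.0912) = 1036.2090 / 95.5815 = 10.84111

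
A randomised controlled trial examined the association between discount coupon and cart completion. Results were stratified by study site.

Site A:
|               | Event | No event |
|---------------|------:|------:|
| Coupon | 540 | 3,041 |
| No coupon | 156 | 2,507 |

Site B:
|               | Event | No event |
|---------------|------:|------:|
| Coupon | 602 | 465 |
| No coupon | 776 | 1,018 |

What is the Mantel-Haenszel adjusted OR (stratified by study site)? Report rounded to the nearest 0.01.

2.13

OR_MH = Σ(aᵢdᵢ/nᵢ) / Σ(bᵢcᵢ/nᵢ), where nᵢ is the stratum total.
Stratum 1 (Site A): n = 6244; a·d/n = 540·2507/6244 = 216.8129; b·c/n = 3041·156/6244 = 75.9763
Stratum 2 (Site B): n = 2861; a·d/n = 602·1018/2861 = 214.2034; b·c/n = 465·776/2861 = 126.1237
OR_MH = (216.8129 + 214.2034) / (75.9763 + 126.1237) = 431.0164 / 202.1000 = 2.13269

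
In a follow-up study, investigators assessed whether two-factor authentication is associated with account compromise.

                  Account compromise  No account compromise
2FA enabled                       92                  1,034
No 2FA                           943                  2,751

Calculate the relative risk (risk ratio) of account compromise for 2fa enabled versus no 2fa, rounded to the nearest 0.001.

0.320

Cells: a = 92, b = 1034, c = 943, d = 2751.
Risk in exposed = 92/1126 = 0.08171; risk in unexposed = 943/3694 = 0.25528.
RR = 0.08171 / 0.25528 = 0.32006
The risk is 68% lower among the exposed than among the unexposed.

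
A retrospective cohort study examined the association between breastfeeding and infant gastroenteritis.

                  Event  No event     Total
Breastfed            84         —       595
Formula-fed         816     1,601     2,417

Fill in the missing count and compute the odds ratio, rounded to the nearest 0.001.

The missing cell is in the exposed row: 595 − 84 = 511.
So a = 84, b = 511, c = 816, d = 1601.
OR = (a·d)/(b·c) = (84 × 1601) / (511 × 816) = 134484 / 416976 = 0.32252

0.323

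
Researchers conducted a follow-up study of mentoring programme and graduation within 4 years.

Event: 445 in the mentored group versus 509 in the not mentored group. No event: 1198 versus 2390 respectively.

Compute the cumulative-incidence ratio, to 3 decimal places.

1.543

From the description: a = 445, b = 1198, c = 509, d = 2390.
Risk in exposed = 445/1643 = 0.27085; risk in unexposed = 509/2899 = 0.17558.
RR = 0.27085 / 0.17558 = 1.54260
The risk among the exposed is 1.54 times that among the unexposed.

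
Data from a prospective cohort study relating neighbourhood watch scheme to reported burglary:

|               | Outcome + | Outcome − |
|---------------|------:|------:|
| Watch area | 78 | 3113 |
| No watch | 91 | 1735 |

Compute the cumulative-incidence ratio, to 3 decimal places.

0.490

Cells: a = 78, b = 3113, c = 91, d = 1735.
Risk in exposed = 78/3191 = 0.02444; risk in unexposed = 91/1826 = 0.04984.
RR = 0.02444 / 0.04984 = 0.49049
The risk is 51% lower among the exposed than among the unexposed.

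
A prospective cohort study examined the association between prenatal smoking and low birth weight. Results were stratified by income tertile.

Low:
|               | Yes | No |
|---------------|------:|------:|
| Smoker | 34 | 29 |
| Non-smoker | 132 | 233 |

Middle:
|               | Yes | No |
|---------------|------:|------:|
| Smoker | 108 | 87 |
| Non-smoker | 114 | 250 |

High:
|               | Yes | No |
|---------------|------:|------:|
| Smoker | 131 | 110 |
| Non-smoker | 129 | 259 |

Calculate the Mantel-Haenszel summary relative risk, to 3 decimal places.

RR_MH = Σ(aᵢ·n₀ᵢ/nᵢ) / Σ(cᵢ·n₁ᵢ/nᵢ), with n₁ᵢ = aᵢ+bᵢ (exposed), n₀ᵢ = cᵢ+dᵢ (unexposed), nᵢ = n₁ᵢ+n₀ᵢ.
Stratum 1 (Low): n₁ = 63, n₀ = 365, n = 428; a·n₀/n = 34·365/428 = 28.9953; c·n₁/n = 132·63/428 = 19.4299
Stratum 2 (Middle): n₁ = 195, n₀ = 364, n = 559; a·n₀/n = 108·364/559 = 70.3256; c·n₁/n = 114·195/559 = 39.7674
Stratum 3 (High): n₁ = 241, n₀ = 388, n = 629; a·n₀/n = 131·388/629 = 80.8076; c·n₁/n = 129·241/629 = 49.4261
RR_MH = (28.9953 + 70.3256 + 80.8076) / (19.4299 + 39.7674 + 49.4261) = 180.1285 / 108.6234 = 1.65828

1.658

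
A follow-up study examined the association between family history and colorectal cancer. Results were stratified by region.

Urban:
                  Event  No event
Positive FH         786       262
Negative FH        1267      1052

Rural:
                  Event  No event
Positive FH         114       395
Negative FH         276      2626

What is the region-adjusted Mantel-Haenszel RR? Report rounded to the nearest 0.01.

RR_MH = Σ(aᵢ·n₀ᵢ/nᵢ) / Σ(cᵢ·n₁ᵢ/nᵢ), with n₁ᵢ = aᵢ+bᵢ (exposed), n₀ᵢ = cᵢ+dᵢ (unexposed), nᵢ = n₁ᵢ+n₀ᵢ.
Stratum 1 (Urban): n₁ = 1048, n₀ = 2319, n = 3367; a·n₀/n = 786·2319/3367 = 541.3525; c·n₁/n = 1267·1048/3367 = 394.3617
Stratum 2 (Rural): n₁ = 509, n₀ = 2902, n = 3411; a·n₀/n = 114·2902/3411 = 96.9886; c·n₁/n = 276·509/3411 = 41.1856
RR_MH = (541.3525 + 96.9886) / (394.3617 + 41.1856) = 638.3411 / 435.5473 = 1.46561

1.47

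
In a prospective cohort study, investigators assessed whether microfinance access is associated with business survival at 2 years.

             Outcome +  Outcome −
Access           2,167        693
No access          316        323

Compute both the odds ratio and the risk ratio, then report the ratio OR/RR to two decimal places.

2.09

Cells: a = 2167, b = 693, c = 316, d = 323.
OR = (2167·323)/(693·316) = 699941/218988 = 3.19625
Risk in exposed = 2167/2860 = 0.75769; risk in unexposed = 316/639 = 0.49452; RR = 1.53217
OR/RR = 3.19625 / 1.53217 = 2.08610
The outcome is not rare, so the OR lies further from 1 than the RR.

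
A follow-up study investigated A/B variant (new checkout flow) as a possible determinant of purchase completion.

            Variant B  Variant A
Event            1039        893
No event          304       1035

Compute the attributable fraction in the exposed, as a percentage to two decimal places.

40.13

Reading the table with exposure as columns: a = 1039 (Variant B, case), b = 304 (Variant B, non-case), c = 893 (Variant A, case), d = 1035.
Risk in exposed = 1039/1343 = 0.77364; risk in unexposed = 893/1928 = 0.46317.
RR = 0.77364/0.46317 = 1.67030
AR% = (RR − 1)/RR × 100 = (1.67030 − 1)/1.67030 × 100 = 40.1306%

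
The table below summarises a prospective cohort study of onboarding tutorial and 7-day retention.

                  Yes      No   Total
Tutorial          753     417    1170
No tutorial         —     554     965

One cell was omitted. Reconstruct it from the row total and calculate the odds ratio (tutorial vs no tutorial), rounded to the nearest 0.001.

The missing cell is in the unexposed row: 965 − 554 = 411.
So a = 753, b = 417, c = 411, d = 554.
OR = (a·d)/(b·c) = (753 × 554) / (417 × 411) = 417162 / 171387 = 2.43404

2.434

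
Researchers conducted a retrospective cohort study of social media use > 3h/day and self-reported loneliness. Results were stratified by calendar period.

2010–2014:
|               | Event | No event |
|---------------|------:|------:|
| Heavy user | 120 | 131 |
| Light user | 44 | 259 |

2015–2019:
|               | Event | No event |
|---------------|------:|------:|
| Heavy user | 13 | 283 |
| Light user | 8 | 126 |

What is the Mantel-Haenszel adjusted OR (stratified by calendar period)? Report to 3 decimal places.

3.823

OR_MH = Σ(aᵢdᵢ/nᵢ) / Σ(bᵢcᵢ/nᵢ), where nᵢ is the stratum total.
Stratum 1 (2010–2014): n = 554; a·d/n = 120·259/554 = 56.1011; b·c/n = 131·44/554 = 10.4043
Stratum 2 (2015–2019): n = 430; a·d/n = 13·126/430 = 3.8093; b·c/n = 283·8/430 = 5.2651
OR_MH = (56.1011 + 3.8093) / (10.4043 + 5.2651) = 59.9104 / 15.6694 = 3.82339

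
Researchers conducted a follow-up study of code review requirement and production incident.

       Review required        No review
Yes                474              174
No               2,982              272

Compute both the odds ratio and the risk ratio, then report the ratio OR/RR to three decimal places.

0.707

Reading the table with exposure as columns: a = 474 (Review required, case), b = 2982 (Review required, non-case), c = 174 (No review, case), d = 272.
OR = (474·272)/(2982·174) = 128928/518868 = 0.24848
Risk in exposed = 474/3456 = 0.13715; risk in unexposed = 174/446 = 0.39013; RR = 0.35155
OR/RR = 0.24848 / 0.35155 = 0.70681
The outcome is not rare, so the OR lies further from 1 than the RR.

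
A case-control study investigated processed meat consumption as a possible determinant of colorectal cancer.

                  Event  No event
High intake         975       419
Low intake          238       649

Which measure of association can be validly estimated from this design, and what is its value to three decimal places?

Cells: a = 975, b = 419, c = 238, d = 649.
This is a case-control study: participants were sampled on outcome status, so risks in the source population cannot be estimated directly — relative risk is not valid here. The odds ratio is the appropriate measure.
OR = (a·d)/(b·c) = (975 × 649) / (419 × 238) = 632775 / 99722 = 6.34539

6.345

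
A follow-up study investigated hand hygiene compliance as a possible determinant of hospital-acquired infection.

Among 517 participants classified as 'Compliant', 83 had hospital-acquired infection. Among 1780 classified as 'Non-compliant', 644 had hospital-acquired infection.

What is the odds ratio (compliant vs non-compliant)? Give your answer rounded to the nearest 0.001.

From the description: a = 83, b = 434, c = 644, d = 1136.
OR = (a·d)/(b·c) = (83 × 1136) / (434 × 644) = 94288 / 279496 = 0.33735
Exposure is associated with lower odds of hospital-acquired infection (OR = 0.34 < 1).

0.337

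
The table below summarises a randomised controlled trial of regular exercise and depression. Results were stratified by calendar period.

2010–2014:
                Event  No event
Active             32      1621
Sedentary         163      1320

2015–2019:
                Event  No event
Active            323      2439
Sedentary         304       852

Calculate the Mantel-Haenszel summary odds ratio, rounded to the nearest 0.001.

0.306

OR_MH = Σ(aᵢdᵢ/nᵢ) / Σ(bᵢcᵢ/nᵢ), where nᵢ is the stratum total.
Stratum 1 (2010–2014): n = 3136; a·d/n = 32·1320/3136 = 13.4694; b·c/n = 1621·163/3136 = 84.2548
Stratum 2 (2015–2019): n = 3918; a·d/n = 323·852/3918 = 70.2389; b·c/n = 2439·304/3918 = 189.2435
OR_MH = (13.4694 + 70.2389) / (84.2548 + 189.2435) = 83.7083 / 273.4983 = 0.30607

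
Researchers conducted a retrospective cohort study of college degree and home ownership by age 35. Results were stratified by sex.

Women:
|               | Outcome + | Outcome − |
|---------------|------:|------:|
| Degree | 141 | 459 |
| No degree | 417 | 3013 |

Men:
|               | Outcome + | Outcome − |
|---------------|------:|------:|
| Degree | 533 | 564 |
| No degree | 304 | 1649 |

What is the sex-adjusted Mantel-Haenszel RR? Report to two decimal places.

RR_MH = Σ(aᵢ·n₀ᵢ/nᵢ) / Σ(cᵢ·n₁ᵢ/nᵢ), with n₁ᵢ = aᵢ+bᵢ (exposed), n₀ᵢ = cᵢ+dᵢ (unexposed), nᵢ = n₁ᵢ+n₀ᵢ.
Stratum 1 (Women): n₁ = 600, n₀ = 3430, n = 4030; a·n₀/n = 141·3430/4030 = 120.0074; c·n₁/n = 417·600/4030 = 62.0844
Stratum 2 (Men): n₁ = 1097, n₀ = 1953, n = 3050; a·n₀/n = 533·1953/3050 = 341.2948; c·n₁/n = 304·1097/3050 = 109.3403
RR_MH = (120.0074 + 341.2948) / (62.0844 + 109.3403) = 461.3022 / 171.4247 = 2.69099

2.69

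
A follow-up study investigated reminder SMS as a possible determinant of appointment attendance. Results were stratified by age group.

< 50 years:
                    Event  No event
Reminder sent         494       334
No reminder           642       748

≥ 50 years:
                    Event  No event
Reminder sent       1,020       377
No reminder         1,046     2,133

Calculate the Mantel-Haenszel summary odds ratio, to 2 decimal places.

3.51

OR_MH = Σ(aᵢdᵢ/nᵢ) / Σ(bᵢcᵢ/nᵢ), where nᵢ is the stratum total.
Stratum 1 (< 50 years): n = 2218; a·d/n = 494·748/2218 = 166.5969; b·c/n = 334·642/2218 = 96.6763
Stratum 2 (≥ 50 years): n = 4576; a·d/n = 1020·2133/4576 = 475.4502; b·c/n = 377·1046/4576 = 86.1761
OR_MH = (166.5969 + 475.4502) / (96.6763 + 86.1761) = 642.0471 / 182.8524 = 3.51129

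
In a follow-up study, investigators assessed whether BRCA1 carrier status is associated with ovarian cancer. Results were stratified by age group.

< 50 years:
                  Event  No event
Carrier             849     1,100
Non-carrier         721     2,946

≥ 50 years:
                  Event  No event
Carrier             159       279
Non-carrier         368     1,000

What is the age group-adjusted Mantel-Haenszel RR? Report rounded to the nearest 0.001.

RR_MH = Σ(aᵢ·n₀ᵢ/nᵢ) / Σ(cᵢ·n₁ᵢ/nᵢ), with n₁ᵢ = aᵢ+bᵢ (exposed), n₀ᵢ = cᵢ+dᵢ (unexposed), nᵢ = n₁ᵢ+n₀ᵢ.
Stratum 1 (< 50 years): n₁ = 1949, n₀ = 3667, n = 5616; a·n₀/n = 849·3667/5616 = 554.3595; c·n₁/n = 721·1949/5616 = 250.2188
Stratum 2 (≥ 50 years): n₁ = 438, n₀ = 1368, n = 1806; a·n₀/n = 159·1368/1806 = 120.4385; c·n₁/n = 368·438/1806 = 89.2492
RR_MH = (554.3595 + 120.4385) / (250.2188 + 89.2492) = 674.7980 / 339.4680 = 1.98781

1.988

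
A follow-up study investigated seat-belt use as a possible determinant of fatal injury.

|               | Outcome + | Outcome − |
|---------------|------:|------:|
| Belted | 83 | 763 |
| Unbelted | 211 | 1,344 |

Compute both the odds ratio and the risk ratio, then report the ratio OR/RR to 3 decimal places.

0.958

Cells: a = 83, b = 763, c = 211, d = 1344.
OR = (83·1344)/(763·211) = 111552/160993 = 0.69290
Risk in exposed = 83/846 = 0.09811; risk in unexposed = 211/1555 = 0.13569; RR = 0.72303
OR/RR = 0.69290 / 0.72303 = 0.95833
The outcome is not rare, so the OR lies further from 1 than the RR.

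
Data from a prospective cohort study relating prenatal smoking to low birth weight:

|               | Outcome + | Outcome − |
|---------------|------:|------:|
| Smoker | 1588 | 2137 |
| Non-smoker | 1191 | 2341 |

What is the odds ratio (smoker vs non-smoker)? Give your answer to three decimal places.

Cells: a = 1588, b = 2137, c = 1191, d = 2341.
OR = (a·d)/(b·c) = (1588 × 2341) / (2137 × 1191) = 3717508 / 2545167 = 1.46061
The odds of low birth weight are about 1.46 times as high in the smoker group.

1.461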